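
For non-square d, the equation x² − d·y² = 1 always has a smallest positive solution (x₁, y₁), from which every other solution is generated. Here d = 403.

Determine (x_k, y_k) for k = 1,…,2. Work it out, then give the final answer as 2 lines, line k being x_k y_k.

d=403: √d = [20; 13,2,1,3,1,3,1,2,13,40] (ℓ=10, even), read p_9/q_9
a_0=20:  p_0=20·1+0=20,  q_0=20·0+1=1
a_1=13:  p_1=13·20+1=261,  q_1=13·1+0=13
…
a_8=2:  p_8=2·17967+14213=50147,  q_8=2·895+708=2498
a_9=13:  p_9=13·50147+17967=669878,  q_9=13·2498+895=33369
→ (669878, 33369).  Check: 669878²=448736534884, 403·33369²=448736534883, difference 1.
k=2:  x_2 = 669878·669878+403·33369·33369 = 897473069767,  y_2 = 669878·33369+33369·669878 = 44706317964

669878 33369
897473069767 44706317964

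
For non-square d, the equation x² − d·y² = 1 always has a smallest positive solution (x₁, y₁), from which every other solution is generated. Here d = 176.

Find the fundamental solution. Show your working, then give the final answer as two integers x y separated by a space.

√176 → a₀=13, period (3,1,3,26); ℓ=4 even so k=3
k=0  a_k=13  p_k/q_k = 13/1
k=1  a_k=3  p_k/q_k = 40/3
k=2  a_k=1  p_k/q_k = 53/4
k=3  a_k=3  p_k/q_k = 199/15
(x₁, y₁) = (199, 15);  199² − 176·15² = 1 ✓

199 15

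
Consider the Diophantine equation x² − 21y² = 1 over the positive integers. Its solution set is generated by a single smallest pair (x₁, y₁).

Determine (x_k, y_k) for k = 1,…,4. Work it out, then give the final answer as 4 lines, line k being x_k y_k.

55 12
6049 1320
665335 145188
73180801 15969360

√21 → a₀=4, period (1,1,2,1,1,8); ℓ=6 even so k=5
i=0: a=4 ⇒ p=4, q=1
i=1: a=1 ⇒ p=5, q=1
i=2: a=1 ⇒ p=9, q=2
i=3: a=2 ⇒ p=23, q=5
i=4: a=1 ⇒ p=32, q=7
i=5: a=1 ⇒ p=55, q=12
(x₁, y₁) = (55, 12);  55² − 21·12² = 1 ✓
(55+12√21)^2 = 6049 + 1320√21
(55+12√21)^3 = 665335 + 145188√21
(55+12√21)^4 = 73180801 + 15969360√21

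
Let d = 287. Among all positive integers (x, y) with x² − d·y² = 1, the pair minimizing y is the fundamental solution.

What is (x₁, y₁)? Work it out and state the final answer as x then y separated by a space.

288 17

√287 = [16; 1,15,1,32, …], period ℓ=4 (even) → k=3
a_0=16:  p_0=16·1+0=16,  q_0=16·0+1=1
…
a_2=15:  p_2=15·17+16=271,  q_2=15·1+1=16
a_3=1:  p_3=1·271+17=288,  q_3=1·16+1=17
→ (288, 17).  Check: 288²=82944, 287·17²=82943, difference 1.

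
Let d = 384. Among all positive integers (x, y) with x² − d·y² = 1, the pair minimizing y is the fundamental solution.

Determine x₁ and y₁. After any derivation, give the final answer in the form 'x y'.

4801 245

d=384: √d = [19; 1,1,2,9,2,1,1,38] (ℓ=8, even), read p_7/q_7
a_0=19:  p_0=19·1+0=19,  q_0=19·0+1=1
…
a_2=1:  p_2=1·20+19=39,  q_2=1·1+1=2
…
a_5=2:  p_5=2·921+98=1940,  q_5=2·47+5=99
a_6=1:  p_6=1·1940+921=2861,  q_6=1·99+47=146
a_7=1:  p_7=1·2861+1940=4801,  q_7=1·146+99=245
(x₁, y₁) = (4801, 245);  4801² − 384·245² = 1 ✓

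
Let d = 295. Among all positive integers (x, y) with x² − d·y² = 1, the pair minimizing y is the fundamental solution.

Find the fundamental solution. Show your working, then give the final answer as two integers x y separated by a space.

2024999 117900

√295 → a₀=17, period (5,1,2,3,2,6,2,3,2,1,5,34); ℓ=12 even so k=11
step 0: (17, 1)  from 17·(1,0) + (0,1)
…
step 2: (103, 6)  from 1·(86,5) + (17,1)
step 3: (292, 17)  from 2·(103,6) + (86,5)
step 4: (979, 57)  from 3·(292,17) + (103,6)
step 5: (2250, 131)  from 2·(979,57) + (292,17)
…
step 9: (247414, 14405)  from 2·(108103,6294) + (31208,1817)
step 10: (355517, 20699)  from 1·(247414,14405) + (108103,6294)
step 11: (2024999, 117900)  from 5·(355517,20699) + (247414,14405)
→ (2024999, 117900).  Check: 2024999²=4100620950001, 295·117900²=4100620950000, difference 1.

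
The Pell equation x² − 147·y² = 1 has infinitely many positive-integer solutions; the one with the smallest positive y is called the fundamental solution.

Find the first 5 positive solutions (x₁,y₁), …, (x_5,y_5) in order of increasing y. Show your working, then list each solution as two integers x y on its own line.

97 8
18817 1552
3650401 301080
708158977 58407968
137379191137 11330844712

[12; 8,24] for √147; ℓ=2 ⇒ convergent index 1
k=0  a_k=12  p_k/q_k = 12/1
k=1  a_k=8  p_k/q_k = 97/8
→ (97, 8).  Check: 97²=9409, 147·8²=9408, difference 1.
(97+8√147)^2 = 18817 + 1552√147
(97+8√147)^3 = 3650401 + 301080√147
(97+8√147)^4 = 708158977 + 58407968√147
(97+8√147)^5 = 137379191137 + 11330844712√147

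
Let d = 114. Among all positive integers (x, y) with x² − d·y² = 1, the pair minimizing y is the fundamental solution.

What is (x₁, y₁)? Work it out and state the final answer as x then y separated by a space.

1025 96

√114 → a₀=10, period (1,2,10,2,1,20); ℓ=6 even so k=5
step 0: (10, 1)  from 10·(1,0) + (0,1)
step 1: (11, 1)  from 1·(10,1) + (1,0)
step 2: (32, 3)  from 2·(11,1) + (10,1)
…
step 4: (694, 65)  from 2·(331,31) + (32,3)
step 5: (1025, 96)  from 1·(694,65) + (331,31)
fundamental: x₁=1025, y₁=96  (since 1050625 − 114·9216 = 1)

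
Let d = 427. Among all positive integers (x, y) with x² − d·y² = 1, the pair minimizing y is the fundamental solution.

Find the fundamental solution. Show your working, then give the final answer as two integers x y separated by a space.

√427 = [20; 1,1,1,40, …], period ℓ=4 (even) → k=3
a_0=20:  p_0=20·1+0=20,  q_0=20·0+1=1
…
a_2=1:  p_2=1·21+20=41,  q_2=1·1+1=2
a_3=1:  p_3=1·41+21=62,  q_3=1·2+1=3
(x₁, y₁) = (62, 3);  62² − 427·3² = 1 ✓

62 3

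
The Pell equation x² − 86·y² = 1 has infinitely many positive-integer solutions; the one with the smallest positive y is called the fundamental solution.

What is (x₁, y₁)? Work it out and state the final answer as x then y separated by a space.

[9; 3,1,1,1,8,1,1,1,3,18] for √86; ℓ=10 ⇒ convergent index 9
i=0: a=9 ⇒ p=9, q=1
…
i=3: a=1 ⇒ p=65, q=7
i=4: a=1 ⇒ p=102, q=11
i=5: a=8 ⇒ p=881, q=95
…
i=7: a=1 ⇒ p=1864, q=201
i=8: a=1 ⇒ p=2847, q=307
i=9: a=3 ⇒ p=10405, q=1122
(x₁, y₁) = (10405, 1122);  10405² − 86·1122² = 1 ✓

10405 1122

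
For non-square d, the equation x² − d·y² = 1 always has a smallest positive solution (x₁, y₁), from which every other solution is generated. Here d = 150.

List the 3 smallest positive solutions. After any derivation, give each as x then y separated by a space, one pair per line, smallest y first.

[12; 4,24] for √150; ℓ=2 ⇒ convergent index 1
i=0: a=12 ⇒ p=12, q=1
i=1: a=4 ⇒ p=49, q=4
→ (49, 4).  Check: 49²=2401, 150·4²=2400, difference 1.
k=2:  x_2 = 49·49+150·4·4 = 4801,  y_2 = 49·4+4·49 = 392
k=3:  x_3 = 49·4801+150·4·392 = 470449,  y_3 = 49·392+4·4801 = 38412

49 4
4801 392
470449 38412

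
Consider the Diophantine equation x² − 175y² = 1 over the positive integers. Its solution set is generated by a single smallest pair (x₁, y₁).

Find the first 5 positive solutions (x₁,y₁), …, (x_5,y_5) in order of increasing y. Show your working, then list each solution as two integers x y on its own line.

2024 153
8193151 619344
33165873224 2507104359
134255446617601 10148757825888
543466014742175624 41082169172090265

√175 = [13; 4,2,1,2,4,26, …], period ℓ=6 (even) → k=5
i=0: a=13 ⇒ p=13, q=1
i=1: a=4 ⇒ p=53, q=4
…
i=4: a=2 ⇒ p=463, q=35
i=5: a=4 ⇒ p=2024, q=153
→ (2024, 153).  Check: 2024²=4096576, 175·153²=4096575, difference 1.
k=2:  x_2 = 2024·2024+175·153·153 = 8193151,  y_2 = 2024·153+153·2024 = 619344
k=3:  x_3 = 2024·8193151+175·153·619344 = 33165873224,  y_3 = 2024·619344+153·8193151 = 2507104359
k=4:  x_4 = 2024·33165873224+175·153·2507104359 = 134255446617601,  y_4 = 2024·2507104359+153·33165873224 = 10148757825888
k=5:  x_5 = 2024·134255446617601+175·153·10148757825888 = 543466014742175624,  y_5 = 2024·10148757825888+153·134255446617601 = 41082169172090265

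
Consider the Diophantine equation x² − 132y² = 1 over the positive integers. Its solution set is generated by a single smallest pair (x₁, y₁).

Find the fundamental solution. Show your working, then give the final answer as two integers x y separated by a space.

23 2

[11; 2,22] for √132; ℓ=2 ⇒ convergent index 1
step 0: (11, 1)  from 11·(1,0) + (0,1)
step 1: (23, 2)  from 2·(11,1) + (1,0)
fundamental: x₁=23, y₁=2  (since 529 − 132·4 = 1)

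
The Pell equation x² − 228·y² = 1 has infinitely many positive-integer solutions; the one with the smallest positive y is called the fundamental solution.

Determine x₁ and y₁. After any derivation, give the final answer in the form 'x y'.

d=228: √d = [15; 10,30] (ℓ=2, even), read p_1/q_1
step 0: (15, 1)  from 15·(1,0) + (0,1)
step 1: (151, 10)  from 10·(15,1) + (1,0)
(x₁, y₁) = (151, 10);  151² − 228·10² = 1 ✓

151 10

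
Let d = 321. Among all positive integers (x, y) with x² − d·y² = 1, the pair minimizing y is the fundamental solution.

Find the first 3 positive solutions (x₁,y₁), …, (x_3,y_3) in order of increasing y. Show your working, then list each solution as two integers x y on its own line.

215 12
92449 5160
39752855 2218788

[17; 1,10,1,34] for √321; ℓ=4 ⇒ convergent index 3
step 0: (17, 1)  from 17·(1,0) + (0,1)
…
step 2: (197, 11)  from 10·(18,1) + (17,1)
step 3: (215, 12)  from 1·(197,11) + (18,1)
→ (215, 12).  Check: 215²=46225, 321·12²=46224, difference 1.
(x_2, y_2) = (215·215 + 321·12·12, 215·12 + 12·215) = (92449, 5160)
(x_3, y_3) = (215·92449 + 321·12·5160, 215·5160 + 12·92449) = (39752855, 2218788)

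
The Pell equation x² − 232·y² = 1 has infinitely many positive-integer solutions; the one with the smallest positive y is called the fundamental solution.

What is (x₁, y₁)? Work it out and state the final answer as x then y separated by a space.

d=232: √d = [15; 4,3,7,3,4,30] (ℓ=6, even), read p_5/q_5
i=0: a=15 ⇒ p=15, q=1
i=1: a=4 ⇒ p=61, q=4
…
i=4: a=3 ⇒ p=4539, q=298
i=5: a=4 ⇒ p=19603, q=1287
→ (19603, 1287).  Check: 19603²=384277609, 232·1287²=384277608, difference 1.

19603 1287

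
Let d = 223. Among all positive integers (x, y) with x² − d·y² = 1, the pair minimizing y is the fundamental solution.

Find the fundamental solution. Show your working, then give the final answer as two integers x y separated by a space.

224 15

√223 → a₀=14, period (1,13,1,28); ℓ=4 even so k=3
step 0: (14, 1)  from 14·(1,0) + (0,1)
step 1: (15, 1)  from 1·(14,1) + (1,0)
step 2: (209, 14)  from 13·(15,1) + (14,1)
step 3: (224, 15)  from 1·(209,14) + (15,1)
fundamental: x₁=224, y₁=15  (since 50176 − 223·225 = 1)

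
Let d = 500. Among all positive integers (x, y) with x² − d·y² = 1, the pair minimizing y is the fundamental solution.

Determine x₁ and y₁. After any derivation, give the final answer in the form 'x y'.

√500 = [22; 2,1,3,2,1,…,1,2,44, …], period ℓ=14 (even) → k=13
a_0=22:  p_0=22·1+0=22,  q_0=22·0+1=1
a_1=2:  p_1=2·22+1=45,  q_1=2·1+0=2
…
a_3=3:  p_3=3·67+45=246,  q_3=3·3+2=11
a_4=2:  p_4=2·246+67=559,  q_4=2·11+3=25
…
a_6=1:  p_6=1·805+559=1364,  q_6=1·36+25=61
a_7=10:  p_7=10·1364+805=14445,  q_7=10·61+36=646
a_8=1:  p_8=1·14445+1364=15809,  q_8=1·646+61=707
a_9=1:  p_9=1·15809+14445=30254,  q_9=1·707+646=1353
a_10=2:  p_10=2·30254+15809=76317,  q_10=2·1353+707=3413
a_11=3:  p_11=3·76317+30254=259205,  q_11=3·3413+1353=11592
a_12=1:  p_12=1·259205+76317=335522,  q_12=1·11592+3413=15005
a_13=2:  p_13=2·335522+259205=930249,  q_13=2·15005+11592=41602
fundamental: x₁=930249, y₁=41602  (since 865363202001 − 500·1730726404 = 1)

930249 41602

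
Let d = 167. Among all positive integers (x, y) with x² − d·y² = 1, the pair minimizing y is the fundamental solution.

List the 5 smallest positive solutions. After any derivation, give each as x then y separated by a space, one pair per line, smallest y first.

168 13
56447 4368
18966024 1467635
6372527617 493120992
2141150313288 165687185677

[12; 1,11,1,24] for √167; ℓ=4 ⇒ convergent index 3
k=0  a_k=12  p_k/q_k = 12/1
…
k=2  a_k=11  p_k/q_k = 155/12
k=3  a_k=1  p_k/q_k = 168/13
fundamental: x₁=168, y₁=13  (since 28224 − 167·169 = 1)
(168+13√167)^2 = 56447 + 4368√167
(168+13√167)^3 = 18966024 + 1467635√167
(168+13√167)^4 = 6372527617 + 493120992√167
(168+13√167)^5 = 2141150313288 + 165687185677√167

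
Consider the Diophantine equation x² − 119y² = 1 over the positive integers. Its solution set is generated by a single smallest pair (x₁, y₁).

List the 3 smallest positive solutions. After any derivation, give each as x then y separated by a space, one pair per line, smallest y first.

[10; 1,9,1,20] for √119; ℓ=4 ⇒ convergent index 3
i=0: a=10 ⇒ p=10, q=1
…
i=2: a=9 ⇒ p=109, q=10
i=3: a=1 ⇒ p=120, q=11
(x₁, y₁) = (120, 11);  120² − 119·11² = 1 ✓
n=2: (120,11)∘(120,11) = (120·120+119·11·11, 120·11+11·120) = (28799,2640)
n=3: (28799,2640)∘(120,11) = (120·28799+119·11·2640, 120·2640+11·28799) = (6911640,633589)

120 11
28799 2640
6911640 633589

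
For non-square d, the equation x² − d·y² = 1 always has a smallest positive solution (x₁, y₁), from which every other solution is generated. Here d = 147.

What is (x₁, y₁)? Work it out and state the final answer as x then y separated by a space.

97 8

√147 → a₀=12, period (8,24); ℓ=2 even so k=1
i=0: a=12 ⇒ p=12, q=1
i=1: a=8 ⇒ p=97, q=8
(x₁, y₁) = (97, 8);  97² − 147·8² = 1 ✓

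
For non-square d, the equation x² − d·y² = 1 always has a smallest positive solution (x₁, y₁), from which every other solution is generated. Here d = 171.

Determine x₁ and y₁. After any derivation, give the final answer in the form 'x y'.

√171 → a₀=13, period (13,26); ℓ=2 even so k=1
k=0  a_k=13  p_k/q_k = 13/1
k=1  a_k=13  p_k/q_k = 170/13
fundamental: x₁=170, y₁=13  (since 28900 − 171·169 = 1)

170 13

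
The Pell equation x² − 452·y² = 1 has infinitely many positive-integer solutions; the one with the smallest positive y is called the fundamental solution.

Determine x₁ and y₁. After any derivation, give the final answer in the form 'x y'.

d=452: √d = [21; 3,1,5,3,10,3,5,1,3,42] (ℓ=10, even), read p_9/q_9
k=0  a_k=21  p_k/q_k = 21/1
…
k=2  a_k=1  p_k/q_k = 85/4
…
k=5  a_k=10  p_k/q_k = 16009/753
k=6  a_k=3  p_k/q_k = 49579/2332
…
k=8  a_k=1  p_k/q_k = 313483/14745
k=9  a_k=3  p_k/q_k = 1204353/56648
(x₁, y₁) = (1204353, 56648);  1204353² − 452·56648² = 1 ✓

1204353 56648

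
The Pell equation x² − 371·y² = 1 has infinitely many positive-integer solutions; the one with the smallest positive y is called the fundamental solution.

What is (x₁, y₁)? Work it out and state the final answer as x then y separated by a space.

√371 = [19; 3,1,4,1,3,38, …], period ℓ=6 (even) → k=5
a_0=19:  p_0=19·1+0=19,  q_0=19·0+1=1
a_1=3:  p_1=3·19+1=58,  q_1=3·1+0=3
a_2=1:  p_2=1·58+19=77,  q_2=1·3+1=4
…
a_4=1:  p_4=1·366+77=443,  q_4=1·19+4=23
a_5=3:  p_5=3·443+366=1695,  q_5=3·23+19=88
→ (1695, 88).  Check: 1695²=2873025, 371·88²=2873024, difference 1.

1695 88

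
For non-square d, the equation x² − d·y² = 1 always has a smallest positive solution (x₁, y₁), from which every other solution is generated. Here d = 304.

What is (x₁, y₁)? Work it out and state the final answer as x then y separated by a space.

57799 3315

d=304: √d = [17; 2,3,2,1,1,1,1,1,2,3,2,34] (ℓ=12, even), read p_11/q_11
step 0: (17, 1)  from 17·(1,0) + (0,1)
…
step 2: (122, 7)  from 3·(35,2) + (17,1)
…
step 4: (401, 23)  from 1·(279,16) + (122,7)
…
step 6: (1081, 62)  from 1·(680,39) + (401,23)
…
step 8: (2842, 163)  from 1·(1761,101) + (1081,62)
step 9: (7445, 427)  from 2·(2842,163) + (1761,101)
step 10: (25177, 1444)  from 3·(7445,427) + (2842,163)
step 11: (57799, 3315)  from 2·(25177,1444) + (7445,427)
(x₁, y₁) = (57799, 3315);  57799² − 304·3315² = 1 ✓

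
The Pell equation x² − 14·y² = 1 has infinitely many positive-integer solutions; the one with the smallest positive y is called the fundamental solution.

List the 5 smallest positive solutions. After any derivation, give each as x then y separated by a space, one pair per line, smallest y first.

d=14: √d = [3; 1,2,1,6] (ℓ=4, even), read p_3/q_3
i=0: a=3 ⇒ p=3, q=1
…
i=2: a=2 ⇒ p=11, q=3
i=3: a=1 ⇒ p=15, q=4
(x₁, y₁) = (15, 4);  15² − 14·4² = 1 ✓
(15+4√14)^2 = 449 + 120√14
(15+4√14)^3 = 13455 + 3596√14
(15+4√14)^4 = 403201 + 107760√14
(15+4√14)^5 = 12082575 + 3229204√14

15 4
449 120
13455 3596
403201 107760
12082575 3229204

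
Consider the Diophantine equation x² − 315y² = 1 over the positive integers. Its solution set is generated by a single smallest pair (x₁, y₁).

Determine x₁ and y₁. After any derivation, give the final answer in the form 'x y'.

√315 = [17; 1,2,1,34, …], period ℓ=4 (even) → k=3
k=0  a_k=17  p_k/q_k = 17/1
…
k=2  a_k=2  p_k/q_k = 53/3
k=3  a_k=1  p_k/q_k = 71/4
→ (71, 4).  Check: 71²=5041, 315·4²=5040, difference 1.

71 4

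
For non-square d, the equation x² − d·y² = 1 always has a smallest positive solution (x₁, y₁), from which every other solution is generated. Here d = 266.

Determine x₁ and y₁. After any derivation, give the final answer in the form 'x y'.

√266 = [16; 3,4,3,32, …], period ℓ=4 (even) → k=3
a_0=16:  p_0=16·1+0=16,  q_0=16·0+1=1
…
a_2=4:  p_2=4·49+16=212,  q_2=4·3+1=13
a_3=3:  p_3=3·212+49=685,  q_3=3·13+3=42
(x₁, y₁) = (685, 42);  685² − 266·42² = 1 ✓

685 42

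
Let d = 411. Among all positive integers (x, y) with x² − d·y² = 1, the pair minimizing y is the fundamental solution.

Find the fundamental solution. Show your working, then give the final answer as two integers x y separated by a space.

49730 2453

√411 = [20; 3,1,1,1,19,1,1,1,3,40, …], period ℓ=10 (even) → k=9
k=0  a_k=20  p_k/q_k = 20/1
…
k=2  a_k=1  p_k/q_k = 81/4
…
k=7  a_k=1  p_k/q_k = 8981/443
k=8  a_k=1  p_k/q_k = 13583/670
k=9  a_k=3  p_k/q_k = 49730/2453
fundamental: x₁=49730, y₁=2453  (since 2473072900 − 411·6017209 = 1)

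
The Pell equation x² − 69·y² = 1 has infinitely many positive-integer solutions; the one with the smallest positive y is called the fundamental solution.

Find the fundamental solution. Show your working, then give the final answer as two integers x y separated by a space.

√69 → a₀=8, period (3,3,1,4,1,3,3,16); ℓ=8 even so k=7
i=0: a=8 ⇒ p=8, q=1
…
i=3: a=1 ⇒ p=108, q=13
i=4: a=4 ⇒ p=515, q=62
i=5: a=1 ⇒ p=623, q=75
i=6: a=3 ⇒ p=2384, q=287
i=7: a=3 ⇒ p=7775, q=936
(x₁, y₁) = (7775, 936);  7775² − 69·936² = 1 ✓

7775 936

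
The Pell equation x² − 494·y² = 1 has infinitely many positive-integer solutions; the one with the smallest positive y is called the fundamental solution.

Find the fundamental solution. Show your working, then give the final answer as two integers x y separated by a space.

d=494: √d = [22; 4,2,2,1,2,1,2,2,4,44] (ℓ=10, even), read p_9/q_9
step 0: (22, 1)  from 22·(1,0) + (0,1)
step 1: (89, 4)  from 4·(22,1) + (1,0)
step 2: (200, 9)  from 2·(89,4) + (22,1)
step 3: (489, 22)  from 2·(200,9) + (89,4)
step 4: (689, 31)  from 1·(489,22) + (200,9)
step 5: (1867, 84)  from 2·(689,31) + (489,22)
step 6: (2556, 115)  from 1·(1867,84) + (689,31)
step 7: (6979, 314)  from 2·(2556,115) + (1867,84)
step 8: (16514, 743)  from 2·(6979,314) + (2556,115)
step 9: (73035, 3286)  from 4·(16514,743) + (6979,314)
fundamental: x₁=73035, y₁=3286  (since 5334111225 − 494·10797796 = 1)

73035 3286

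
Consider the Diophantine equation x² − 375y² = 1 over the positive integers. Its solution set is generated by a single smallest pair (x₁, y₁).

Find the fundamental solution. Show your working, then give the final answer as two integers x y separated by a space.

[19; 2,1,2,1,5,1,2,1,2,38] for √375; ℓ=10 ⇒ convergent index 9
a_0=19:  p_0=19·1+0=19,  q_0=19·0+1=1
a_1=2:  p_1=2·19+1=39,  q_1=2·1+0=2
a_2=1:  p_2=1·39+19=58,  q_2=1·2+1=3
a_3=2:  p_3=2·58+39=155,  q_3=2·3+2=8
…
a_5=5:  p_5=5·213+155=1220,  q_5=5·11+8=63
a_6=1:  p_6=1·1220+213=1433,  q_6=1·63+11=74
a_7=2:  p_7=2·1433+1220=4086,  q_7=2·74+63=211
a_8=1:  p_8=1·4086+1433=5519,  q_8=1·211+74=285
a_9=2:  p_9=2·5519+4086=15124,  q_9=2·285+211=781
→ (15124, 781).  Check: 15124²=228735376, 375·781²=228735375, difference 1.

15124 781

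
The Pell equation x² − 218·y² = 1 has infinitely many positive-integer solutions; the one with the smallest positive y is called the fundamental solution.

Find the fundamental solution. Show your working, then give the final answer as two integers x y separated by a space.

126003 8534

√218 → a₀=14, period (1,3,3,1,28); ℓ=5 odd so k=9
k=0  a_k=14  p_k/q_k = 14/1
k=1  a_k=1  p_k/q_k = 15/1
k=2  a_k=3  p_k/q_k = 59/4
…
k=4  a_k=1  p_k/q_k = 251/17
…
k=6  a_k=1  p_k/q_k = 7471/506
…
k=8  a_k=3  p_k/q_k = 96370/6527
k=9  a_k=1  p_k/q_k = 126003/8534
(x₁, y₁) = (126003, 8534);  126003² − 218·8534² = 1 ✓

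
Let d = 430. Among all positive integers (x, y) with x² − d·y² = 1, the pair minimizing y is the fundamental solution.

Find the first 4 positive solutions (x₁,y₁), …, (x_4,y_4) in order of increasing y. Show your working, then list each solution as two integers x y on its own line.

√430 → a₀=20, period (1,2,1,3,1,…,2,1,40); ℓ=14 even so k=13
i=0: a=20 ⇒ p=20, q=1
i=1: a=1 ⇒ p=21, q=1
i=2: a=2 ⇒ p=62, q=3
…
i=4: a=3 ⇒ p=311, q=15
…
i=6: a=6 ⇒ p=2675, q=129
i=7: a=8 ⇒ p=21794, q=1051
i=8: a=6 ⇒ p=133439, q=6435
i=9: a=1 ⇒ p=155233, q=7486
i=10: a=3 ⇒ p=599138, q=28893
i=11: a=1 ⇒ p=754371, q=36379
i=12: a=2 ⇒ p=2107880, q=101651
i=13: a=1 ⇒ p=2862251, q=138030
fundamental: x₁=2862251, y₁=138030  (since 8192480787001 − 430·19052280900 = 1)
n=2: (2862251,138030)∘(2862251,138030) = (2862251·2862251+430·138030·138030, 2862251·138030+138030·2862251) = (16384961574001,790153011060)
n=3: (16384961574001,790153011060)∘(2862251,138030) = (2862251·16384961574001+430·138030·790153011060, 2862251·790153011060+138030·16384961574001) = (93795745300289010251,4523232492118854090)
n=4: (93795745300289010251,4523232492118854090)∘(2862251,138030) = (2862251·93795745300289010251+430·138030·4523232492118854090, 2862251·4523232492118854090+138030·93795745300289010251) = (536933931562978654798296001,25893253447598574322902120)

2862251 138030
16384961574001 790153011060
93795745300289010251 4523232492118854090
536933931562978654798296001 25893253447598574322902120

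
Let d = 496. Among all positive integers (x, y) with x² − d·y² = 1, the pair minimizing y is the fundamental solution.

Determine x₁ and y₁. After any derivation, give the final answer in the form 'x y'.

4620799 207480

d=496: √d = [22; 3,1,2,4,1,…,1,3,44] (ℓ=16, even), read p_15/q_15
i=0: a=22 ⇒ p=22, q=1
…
i=4: a=4 ⇒ p=1069, q=48
i=5: a=1 ⇒ p=1314, q=59
i=6: a=1 ⇒ p=2383, q=107
…
i=8: a=2 ⇒ p=14543, q=653
i=9: a=2 ⇒ p=35166, q=1579
…
i=12: a=4 ⇒ p=389209, q=17476
…
i=14: a=1 ⇒ p=1252502, q=56239
i=15: a=3 ⇒ p=4620799, q=207480
→ (4620799, 207480).  Check: 4620799²=21351783398401, 496·207480²=21351783398400, difference 1.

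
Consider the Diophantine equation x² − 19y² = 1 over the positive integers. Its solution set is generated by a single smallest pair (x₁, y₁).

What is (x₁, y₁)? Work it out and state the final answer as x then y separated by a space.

170 39

√19 = [4; 2,1,3,1,2,8, …], period ℓ=6 (even) → k=5
step 0: (4, 1)  from 4·(1,0) + (0,1)
…
step 2: (13, 3)  from 1·(9,2) + (4,1)
…
step 4: (61, 14)  from 1·(48,11) + (13,3)
step 5: (170, 39)  from 2·(61,14) + (48,11)
(x₁, y₁) = (170, 39);  170² − 19·39² = 1 ✓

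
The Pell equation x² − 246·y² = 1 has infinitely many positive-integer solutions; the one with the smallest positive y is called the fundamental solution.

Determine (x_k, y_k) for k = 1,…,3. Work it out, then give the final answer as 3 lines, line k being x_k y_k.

√246 = [15; 1,2,5,1,14,1,5,2,1,30, …], period ℓ=10 (even) → k=9
i=0: a=15 ⇒ p=15, q=1
…
i=2: a=2 ⇒ p=47, q=3
i=3: a=5 ⇒ p=251, q=16
…
i=5: a=14 ⇒ p=4423, q=282
i=6: a=1 ⇒ p=4721, q=301
i=7: a=5 ⇒ p=28028, q=1787
i=8: a=2 ⇒ p=60777, q=3875
i=9: a=1 ⇒ p=88805, q=5662
(x₁, y₁) = (88805, 5662);  88805² − 246·5662² = 1 ✓
(88805+5662√246)^2 = 15772656049 + 1005627820√246
(88805+5662√246)^3 = 2801381440774085 + 178609557104538√246

88805 5662
15772656049 1005627820
2801381440774085 178609557104538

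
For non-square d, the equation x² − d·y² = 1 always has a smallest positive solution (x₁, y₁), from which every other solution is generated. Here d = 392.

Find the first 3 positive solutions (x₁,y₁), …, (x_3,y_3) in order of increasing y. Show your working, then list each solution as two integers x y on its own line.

99 5
19601 990
3880899 196015

[19; 1,3,1,38] for √392; ℓ=4 ⇒ convergent index 3
step 0: (19, 1)  from 19·(1,0) + (0,1)
…
step 2: (79, 4)  from 3·(20,1) + (19,1)
step 3: (99, 5)  from 1·(79,4) + (20,1)
→ (99, 5).  Check: 99²=9801, 392·5²=9800, difference 1.
(99+5√392)^2 = 19601 + 990√392
(99+5√392)^3 = 3880899 + 196015√392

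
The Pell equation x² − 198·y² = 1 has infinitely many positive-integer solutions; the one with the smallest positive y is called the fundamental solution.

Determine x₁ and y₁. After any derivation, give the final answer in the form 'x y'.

197 14

d=198: √d = [14; 14,28] (ℓ=2, even), read p_1/q_1
step 0: (14, 1)  from 14·(1,0) + (0,1)
step 1: (197, 14)  from 14·(14,1) + (1,0)
(x₁, y₁) = (197, 14);  197² − 198·14² = 1 ✓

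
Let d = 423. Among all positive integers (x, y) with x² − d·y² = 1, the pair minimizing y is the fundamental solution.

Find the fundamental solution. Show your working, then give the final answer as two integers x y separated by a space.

4607 224

√423 = [20; 1,1,3,4,3,1,1,40, …], period ℓ=8 (even) → k=7
a_0=20:  p_0=20·1+0=20,  q_0=20·0+1=1
…
a_6=1:  p_6=1·1995+617=2612,  q_6=1·97+30=127
a_7=1:  p_7=1·2612+1995=4607,  q_7=1·127+97=224
fundamental: x₁=4607, y₁=224  (since 21224449 − 423·50176 = 1)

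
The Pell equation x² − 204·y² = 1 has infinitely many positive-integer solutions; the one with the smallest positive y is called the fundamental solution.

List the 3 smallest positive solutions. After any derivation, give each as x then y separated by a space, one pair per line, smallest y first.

√204 → a₀=14, period (3,1,1,6,1,1,3,28); ℓ=8 even so k=7
step 0: (14, 1)  from 14·(1,0) + (0,1)
step 1: (43, 3)  from 3·(14,1) + (1,0)
…
step 3: (100, 7)  from 1·(57,4) + (43,3)
step 4: (657, 46)  from 6·(100,7) + (57,4)
step 5: (757, 53)  from 1·(657,46) + (100,7)
step 6: (1414, 99)  from 1·(757,53) + (657,46)
step 7: (4999, 350)  from 3·(1414,99) + (757,53)
fundamental: x₁=4999, y₁=350  (since 24990001 − 204·122500 = 1)
(4999+350√204)^2 = 49980001 + 3499300√204
(4999+350√204)^3 = 499700044999 + 34986001050√204

4999 350
49980001 3499300
499700044999 34986001050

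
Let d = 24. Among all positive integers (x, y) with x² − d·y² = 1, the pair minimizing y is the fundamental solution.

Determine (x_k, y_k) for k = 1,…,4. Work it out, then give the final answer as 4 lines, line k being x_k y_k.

5 1
49 10
485 99
4801 980

[4; 1,8] for √24; ℓ=2 ⇒ convergent index 1
a_0=4:  p_0=4·1+0=4,  q_0=4·0+1=1
a_1=1:  p_1=1·4+1=5,  q_1=1·1+0=1
→ (5, 1).  Check: 5²=25, 24·1²=24, difference 1.
(x_2, y_2) = (5·5 + 24·1·1, 5·1 + 1·5) = (49, 10)
(x_3, y_3) = (5·49 + 24·1·10, 5·10 + 1·49) = (485, 99)
(x_4, y_4) = (5·485 + 24·1·99, 5·99 + 1·485) = (4801, 980)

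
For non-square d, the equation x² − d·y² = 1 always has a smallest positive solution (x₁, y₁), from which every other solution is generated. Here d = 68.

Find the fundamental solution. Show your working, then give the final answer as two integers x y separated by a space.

33 4

[8; 4,16] for √68; ℓ=2 ⇒ convergent index 1
k=0  a_k=8  p_k/q_k = 8/1
k=1  a_k=4  p_k/q_k = 33/4
(x₁, y₁) = (33, 4);  33² − 68·4² = 1 ✓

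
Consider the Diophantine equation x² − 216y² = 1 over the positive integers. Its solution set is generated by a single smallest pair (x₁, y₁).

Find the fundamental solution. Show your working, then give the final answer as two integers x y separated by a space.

√216 = [14; 1,2,3,2,1,28, …], period ℓ=6 (even) → k=5
a_0=14:  p_0=14·1+0=14,  q_0=14·0+1=1
a_1=1:  p_1=1·14+1=15,  q_1=1·1+0=1
a_2=2:  p_2=2·15+14=44,  q_2=2·1+1=3
…
a_4=2:  p_4=2·147+44=338,  q_4=2·10+3=23
a_5=1:  p_5=1·338+147=485,  q_5=1·23+10=33
→ (485, 33).  Check: 485²=235225, 216·33²=235224, difference 1.

485 33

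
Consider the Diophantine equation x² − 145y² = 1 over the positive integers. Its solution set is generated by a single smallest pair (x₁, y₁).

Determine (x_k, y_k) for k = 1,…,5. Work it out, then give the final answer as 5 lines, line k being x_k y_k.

√145 = [12; 24, …], period ℓ=1 (odd) → k=1
k=0  a_k=12  p_k/q_k = 12/1
k=1  a_k=24  p_k/q_k = 289/24
(x₁, y₁) = (289, 24);  289² − 145·24² = 1 ✓
(289+24√145)^2 = 167041 + 13872√145
(289+24√145)^3 = 96549409 + 8017992√145
(289+24√145)^4 = 55805391361 + 4634385504√145
(289+24√145)^5 = 32255419657249 + 2678666803320√145

289 24
167041 13872
96549409 8017992
55805391361 4634385504
32255419657249 2678666803320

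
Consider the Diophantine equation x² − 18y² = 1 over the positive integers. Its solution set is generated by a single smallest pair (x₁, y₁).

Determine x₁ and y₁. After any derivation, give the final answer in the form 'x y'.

√18 = [4; 4,8, …], period ℓ=2 (even) → k=1
k=0  a_k=4  p_k/q_k = 4/1
k=1  a_k=4  p_k/q_k = 17/4
fundamental: x₁=17, y₁=4  (since 289 − 18·16 = 1)

17 4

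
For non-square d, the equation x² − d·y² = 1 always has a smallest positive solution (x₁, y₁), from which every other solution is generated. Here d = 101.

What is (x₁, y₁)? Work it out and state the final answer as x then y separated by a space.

[10; 20] for √101; ℓ=1 ⇒ convergent index 1
i=0: a=10 ⇒ p=10, q=1
i=1: a=20 ⇒ p=201, q=20
(x₁, y₁) = (201, 20);  201² − 101·20² = 1 ✓

201 20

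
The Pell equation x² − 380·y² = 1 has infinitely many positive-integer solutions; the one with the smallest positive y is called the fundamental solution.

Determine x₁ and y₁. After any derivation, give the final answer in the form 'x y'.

39 2

√380 → a₀=19, period (2,38); ℓ=2 even so k=1
i=0: a=19 ⇒ p=19, q=1
i=1: a=2 ⇒ p=39, q=2
→ (39, 2).  Check: 39²=1521, 380·2²=1520, difference 1.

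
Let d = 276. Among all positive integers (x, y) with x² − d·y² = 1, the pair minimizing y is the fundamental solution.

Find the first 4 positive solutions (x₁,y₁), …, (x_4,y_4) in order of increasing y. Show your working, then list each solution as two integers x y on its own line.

[16; 1,1,1,1,2,2,2,1,1,1,1,32] for √276; ℓ=12 ⇒ convergent index 11
i=0: a=16 ⇒ p=16, q=1
…
i=2: a=1 ⇒ p=33, q=2
i=3: a=1 ⇒ p=50, q=3
…
i=6: a=2 ⇒ p=515, q=31
i=7: a=2 ⇒ p=1246, q=75
…
i=10: a=1 ⇒ p=4768, q=287
i=11: a=1 ⇒ p=7775, q=468
(x₁, y₁) = (7775, 468);  7775² − 276·468² = 1 ✓
(7775+468√276)^2 = 120901249 + 7277400√276
(7775+468√276)^3 = 1880014414175 + 113163569532√276
(7775+468√276)^4 = 29234224019520001 + 1759693498945200√276

7775 468
120901249 7277400
1880014414175 113163569532
29234224019520001 1759693498945200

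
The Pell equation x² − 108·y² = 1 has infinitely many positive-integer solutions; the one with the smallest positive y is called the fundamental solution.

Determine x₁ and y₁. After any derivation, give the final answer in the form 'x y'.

d=108: √d = [10; 2,1,1,4,1,1,2,20] (ℓ=8, even), read p_7/q_7
step 0: (10, 1)  from 10·(1,0) + (0,1)
step 1: (21, 2)  from 2·(10,1) + (1,0)
…
step 3: (52, 5)  from 1·(31,3) + (21,2)
…
step 6: (530, 51)  from 1·(291,28) + (239,23)
step 7: (1351, 130)  from 2·(530,51) + (291,28)
fundamental: x₁=1351, y₁=130  (since 1825201 − 108·16900 = 1)

1351 130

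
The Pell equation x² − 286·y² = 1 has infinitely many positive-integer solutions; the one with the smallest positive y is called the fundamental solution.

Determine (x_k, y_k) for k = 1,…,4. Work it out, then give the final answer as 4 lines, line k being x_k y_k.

√286 = [16; 1,10,3,3,2,3,3,10,1,32, …], period ℓ=10 (even) → k=9
step 0: (16, 1)  from 16·(1,0) + (0,1)
step 1: (17, 1)  from 1·(16,1) + (1,0)
…
step 3: (575, 34)  from 3·(186,11) + (17,1)
step 4: (1911, 113)  from 3·(575,34) + (186,11)
…
step 6: (15102, 893)  from 3·(4397,260) + (1911,113)
step 7: (49703, 2939)  from 3·(15102,893) + (4397,260)
step 8: (512132, 30283)  from 10·(49703,2939) + (15102,893)
step 9: (561835, 33222)  from 1·(512132,30283) + (49703,2939)
fundamental: x₁=561835, y₁=33222  (since 315658567225 − 286·1103701284 = 1)
k=2:  x_2 = 561835·561835+286·33222·33222 = 631317134449,  y_2 = 561835·33222+33222·561835 = 37330564740
k=3:  x_3 = 561835·631317134449+286·33222·37330564740 = 709392124465745995,  y_3 = 561835·37330564740+33222·631317134449 = 41947235681362578
k=4:  x_4 = 561835·709392124465745995+286·33222·41947235681362578 = 797122648497793485067201,  y_4 = 561835·41947235681362578+33222·709392124465745995 = 47134850318039357456520

561835 33222
631317134449 37330564740
709392124465745995 41947235681362578
797122648497793485067201 47134850318039357456520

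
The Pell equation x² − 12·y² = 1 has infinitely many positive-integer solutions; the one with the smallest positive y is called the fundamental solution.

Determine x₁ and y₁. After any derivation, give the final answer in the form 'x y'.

7 2

d=12: √d = [3; 2,6] (ℓ=2, even), read p_1/q_1
step 0: (3, 1)  from 3·(1,0) + (0,1)
step 1: (7, 2)  from 2·(3,1) + (1,0)
(x₁, y₁) = (7, 2);  7² − 12·2² = 1 ✓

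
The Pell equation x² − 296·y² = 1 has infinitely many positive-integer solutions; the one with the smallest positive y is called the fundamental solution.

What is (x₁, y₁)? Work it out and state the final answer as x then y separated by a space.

√296 = [17; 4,1,7,1,4,34, …], period ℓ=6 (even) → k=5
k=0  a_k=17  p_k/q_k = 17/1
k=1  a_k=4  p_k/q_k = 69/4
…
k=4  a_k=1  p_k/q_k = 757/44
k=5  a_k=4  p_k/q_k = 3699/215
→ (3699, 215).  Check: 3699²=13682601, 296·215²=13682600, difference 1.

3699 215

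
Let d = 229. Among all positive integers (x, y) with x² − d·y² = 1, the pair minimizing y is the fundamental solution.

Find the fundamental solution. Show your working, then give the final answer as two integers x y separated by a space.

5848201 386460

√229 → a₀=15, period (7,1,1,7,30); ℓ=5 odd so k=9
step 0: (15, 1)  from 15·(1,0) + (0,1)
step 1: (106, 7)  from 7·(15,1) + (1,0)
step 2: (121, 8)  from 1·(106,7) + (15,1)
step 3: (227, 15)  from 1·(121,8) + (106,7)
…
step 5: (51527, 3405)  from 30·(1710,113) + (227,15)
step 6: (362399, 23948)  from 7·(51527,3405) + (1710,113)
step 7: (413926, 27353)  from 1·(362399,23948) + (51527,3405)
step 8: (776325, 51301)  from 1·(413926,27353) + (362399,23948)
step 9: (5848201, 386460)  from 7·(776325,51301) + (413926,27353)
→ (5848201, 386460).  Check: 5848201²=34201454936401, 229·386460²=34201454936400, difference 1.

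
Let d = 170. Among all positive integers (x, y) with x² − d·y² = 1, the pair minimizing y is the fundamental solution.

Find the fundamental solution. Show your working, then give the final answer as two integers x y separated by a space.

d=170: √d = [13; 26] (ℓ=1, odd), read p_1/q_1
k=0  a_k=13  p_k/q_k = 13/1
k=1  a_k=26  p_k/q_k = 339/26
(x₁, y₁) = (339, 26);  339² − 170·26² = 1 ✓

339 26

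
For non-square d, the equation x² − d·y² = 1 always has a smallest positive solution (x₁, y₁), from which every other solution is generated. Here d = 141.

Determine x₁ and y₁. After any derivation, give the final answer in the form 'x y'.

√141 → a₀=11, period (1,6,1,22); ℓ=4 even so k=3
step 0: (11, 1)  from 11·(1,0) + (0,1)
step 1: (12, 1)  from 1·(11,1) + (1,0)
step 2: (83, 7)  from 6·(12,1) + (11,1)
step 3: (95, 8)  from 1·(83,7) + (12,1)
→ (95, 8).  Check: 95²=9025, 141·8²=9024, difference 1.

95 8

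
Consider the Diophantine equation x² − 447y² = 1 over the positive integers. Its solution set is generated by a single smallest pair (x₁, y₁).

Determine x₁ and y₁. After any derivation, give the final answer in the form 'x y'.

148 7

[21; 7,42] for √447; ℓ=2 ⇒ convergent index 1
i=0: a=21 ⇒ p=21, q=1
i=1: a=7 ⇒ p=148, q=7
fundamental: x₁=148, y₁=7  (since 21904 − 447·49 = 1)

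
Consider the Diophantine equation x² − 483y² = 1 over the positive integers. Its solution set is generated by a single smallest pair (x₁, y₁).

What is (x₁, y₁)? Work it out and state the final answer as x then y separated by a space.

d=483: √d = [21; 1,42] (ℓ=2, even), read p_1/q_1
k=0  a_k=21  p_k/q_k = 21/1
k=1  a_k=1  p_k/q_k = 22/1
→ (22, 1).  Check: 22²=484, 483·1²=483, difference 1.

22 1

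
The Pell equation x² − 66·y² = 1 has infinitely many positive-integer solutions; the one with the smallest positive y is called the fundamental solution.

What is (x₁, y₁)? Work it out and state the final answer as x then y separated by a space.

√66 = [8; 8,16, …], period ℓ=2 (even) → k=1
step 0: (8, 1)  from 8·(1,0) + (0,1)
step 1: (65, 8)  from 8·(8,1) + (1,0)
fundamental: x₁=65, y₁=8  (since 4225 − 66·64 = 1)

65 8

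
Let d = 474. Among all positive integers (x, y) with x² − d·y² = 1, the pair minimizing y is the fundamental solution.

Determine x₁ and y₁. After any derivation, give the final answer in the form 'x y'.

193549 8890

[21; 1,3,2,1,1,…,3,1,42] for √474; ℓ=14 ⇒ convergent index 13
k=0  a_k=21  p_k/q_k = 21/1
k=1  a_k=1  p_k/q_k = 22/1
k=2  a_k=3  p_k/q_k = 87/4
k=3  a_k=2  p_k/q_k = 196/9
…
k=5  a_k=1  p_k/q_k = 479/22
…
k=7  a_k=6  p_k/q_k = 5051/232
k=8  a_k=1  p_k/q_k = 5813/267
…
k=10  a_k=1  p_k/q_k = 16677/766
k=11  a_k=2  p_k/q_k = 44218/2031
k=12  a_k=3  p_k/q_k = 149331/6859
k=13  a_k=1  p_k/q_k = 193549/8890
fundamental: x₁=193549, y₁=8890  (since 37461215401 − 474·79032100 = 1)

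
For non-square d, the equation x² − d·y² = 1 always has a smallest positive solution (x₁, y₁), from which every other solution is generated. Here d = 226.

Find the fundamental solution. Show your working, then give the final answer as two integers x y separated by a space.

[15; 30] for √226; ℓ=1 ⇒ convergent index 1
i=0: a=15 ⇒ p=15, q=1
i=1: a=30 ⇒ p=451, q=30
(x₁, y₁) = (451, 30);  451² − 226·30² = 1 ✓

451 30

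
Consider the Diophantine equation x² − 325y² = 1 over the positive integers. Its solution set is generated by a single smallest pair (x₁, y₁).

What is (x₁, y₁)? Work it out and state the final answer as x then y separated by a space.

[18; 36] for √325; ℓ=1 ⇒ convergent index 1
k=0  a_k=18  p_k/q_k = 18/1
k=1  a_k=36  p_k/q_k = 649/36
→ (649, 36).  Check: 649²=421201, 325·36²=421200, difference 1.

649 36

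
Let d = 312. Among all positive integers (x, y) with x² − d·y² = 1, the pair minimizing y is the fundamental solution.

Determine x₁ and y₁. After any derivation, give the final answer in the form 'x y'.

53 3

√312 = [17; 1,1,1,34, …], period ℓ=4 (even) → k=3
step 0: (17, 1)  from 17·(1,0) + (0,1)
step 1: (18, 1)  from 1·(17,1) + (1,0)
step 2: (35, 2)  from 1·(18,1) + (17,1)
step 3: (53, 3)  from 1·(35,2) + (18,1)
fundamental: x₁=53, y₁=3  (since 2809 − 312·9 = 1)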